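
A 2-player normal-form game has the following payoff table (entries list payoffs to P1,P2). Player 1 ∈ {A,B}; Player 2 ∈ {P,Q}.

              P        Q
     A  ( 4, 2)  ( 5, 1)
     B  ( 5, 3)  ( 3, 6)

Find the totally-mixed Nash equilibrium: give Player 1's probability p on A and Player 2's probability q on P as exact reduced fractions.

p=3/4, q=2/3

P1 indiff ⇒ q·4+(1-q)·5 = q·5+(1-q)·3 ⇒ q(-1) = (1-q)(-2) ⇒ q = 2/3
P2 indiff ⇒ p·2+(1-p)·3 = p·1+(1-p)·6 ⇒ p(1) = (1-p)(3) ⇒ p = 3/4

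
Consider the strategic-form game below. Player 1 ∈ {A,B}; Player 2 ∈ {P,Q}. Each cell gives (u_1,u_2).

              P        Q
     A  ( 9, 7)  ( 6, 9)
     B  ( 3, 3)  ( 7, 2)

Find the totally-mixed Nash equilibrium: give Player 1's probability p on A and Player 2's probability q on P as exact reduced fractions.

P1 indiff ⇒ q·9+(1-q)·6 = q·3+(1-q)·7 ⇒ q(6) = (1-q)(1) ⇒ q = 1/7
P2 indiff ⇒ p·7+(1-p)·3 = p·9+(1-p)·2 ⇒ p(-2) = (1-p)(-1) ⇒ p = 1/3

p=1/3, q=1/7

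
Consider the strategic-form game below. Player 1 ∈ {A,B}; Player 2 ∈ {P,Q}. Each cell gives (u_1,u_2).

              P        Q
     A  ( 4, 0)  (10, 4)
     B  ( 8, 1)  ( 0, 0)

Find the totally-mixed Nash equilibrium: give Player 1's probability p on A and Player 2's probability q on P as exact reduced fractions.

p=1/5, q=5/7

P1 indiff ⇒ q·4+(1-q)·10 = q·8+(1-q)·0 ⇒ q(-4) = (1-q)(-10) ⇒ q = 5/7
P2 indiff ⇒ p·0+(1-p)·1 = p·4+(1-p)·0 ⇒ p(-4) = (1-p)(-1) ⇒ p = 1/5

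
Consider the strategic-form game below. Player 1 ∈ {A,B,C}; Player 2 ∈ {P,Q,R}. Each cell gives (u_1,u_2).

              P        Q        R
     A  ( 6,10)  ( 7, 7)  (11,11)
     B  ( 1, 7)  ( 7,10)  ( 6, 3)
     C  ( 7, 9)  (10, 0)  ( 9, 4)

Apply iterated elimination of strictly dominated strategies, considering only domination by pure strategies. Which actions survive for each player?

IESDS → P1:{A,C} P2:{P,R}

P1 drop B (C beats it: P:7>1 Q:10>7 R:9>6)
P2 drop Q (P beats it: A:10>7 C:9>0)
P1→{A,C} P2→{P,R}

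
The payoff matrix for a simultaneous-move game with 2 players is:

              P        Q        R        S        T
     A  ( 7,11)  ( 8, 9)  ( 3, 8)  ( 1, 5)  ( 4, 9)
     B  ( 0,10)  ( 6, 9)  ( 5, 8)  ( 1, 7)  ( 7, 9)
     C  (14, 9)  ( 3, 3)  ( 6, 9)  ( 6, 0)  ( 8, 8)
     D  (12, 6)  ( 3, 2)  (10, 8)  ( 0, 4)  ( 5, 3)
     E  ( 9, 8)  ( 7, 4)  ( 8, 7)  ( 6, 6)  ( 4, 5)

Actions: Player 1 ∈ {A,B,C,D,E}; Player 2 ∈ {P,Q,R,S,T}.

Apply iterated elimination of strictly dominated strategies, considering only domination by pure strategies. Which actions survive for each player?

P2 drop Q (P beats it: A:11>9 B:10>9 C:9>3 D:6>2 E:8>4)
P1 drop A (C beats it: P:14>7 R:6>3 S:6>1 T:8>4)
P1 drop B (C beats it: P:14>0 R:6>5 S:6>1 T:8>7)
P2 drop S (P beats it: C:9>0 D:6>4 E:8>6)
P1 drop E (D beats it: P:12>9 R:10>8 T:5>4)
P2 drop T (P beats it: C:9>8 D:6>3)
P1→{C,D} P2→{P,R}

Remaining: P1:{C,D} P2:{P,R}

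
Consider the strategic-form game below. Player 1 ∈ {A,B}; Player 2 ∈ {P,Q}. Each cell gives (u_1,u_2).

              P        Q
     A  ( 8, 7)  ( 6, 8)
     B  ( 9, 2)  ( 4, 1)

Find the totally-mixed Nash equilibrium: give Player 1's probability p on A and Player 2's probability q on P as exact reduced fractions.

P1 indiff ⇒ q·8+(1-q)·6 = q·9+(1-q)·4 ⇒ q(-1) = (1-q)(-2) ⇒ q = 2/3
P2 indiff ⇒ p·7+(1-p)·2 = p·8+(1-p)·1 ⇒ p(-1) = (1-p)(-1) ⇒ p = 1/2

p=1/2, q=2/3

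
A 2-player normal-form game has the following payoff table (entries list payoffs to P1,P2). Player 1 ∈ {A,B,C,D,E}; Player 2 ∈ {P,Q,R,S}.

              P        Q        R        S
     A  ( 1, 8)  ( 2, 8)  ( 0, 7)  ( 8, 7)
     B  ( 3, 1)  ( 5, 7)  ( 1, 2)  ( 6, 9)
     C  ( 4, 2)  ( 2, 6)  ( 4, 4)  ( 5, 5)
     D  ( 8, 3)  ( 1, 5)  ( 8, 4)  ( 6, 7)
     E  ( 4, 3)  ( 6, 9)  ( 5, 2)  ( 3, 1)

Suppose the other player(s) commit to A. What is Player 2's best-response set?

u_2(P vs A) = 8
u_2(Q vs A) = 8
u_2(R vs A) = 7
u_2(S vs A) = 7
max payoff 8 at {P,Q}

argmax u_2 = {P,Q}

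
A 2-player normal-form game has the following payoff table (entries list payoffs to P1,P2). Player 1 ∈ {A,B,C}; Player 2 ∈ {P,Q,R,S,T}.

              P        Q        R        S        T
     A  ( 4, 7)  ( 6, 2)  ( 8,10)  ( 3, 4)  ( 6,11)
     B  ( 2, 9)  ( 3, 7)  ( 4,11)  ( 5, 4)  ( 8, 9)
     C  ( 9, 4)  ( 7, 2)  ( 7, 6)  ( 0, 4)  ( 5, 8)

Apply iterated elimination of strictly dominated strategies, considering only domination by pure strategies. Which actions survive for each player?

P2 drop P (R beats it: A:10>7 B:11>9 C:6>4)
P2 drop Q (R beats it: A:10>2 B:11>7 C:6>2)
P1 drop C (A beats it: R:8>7 S:3>0 T:6>5)
P2 drop S (R beats it: A:10>4 B:11>4)
P1→{A,B} P2→{R,T}

IESDS → P1:{A,B} P2:{R,T}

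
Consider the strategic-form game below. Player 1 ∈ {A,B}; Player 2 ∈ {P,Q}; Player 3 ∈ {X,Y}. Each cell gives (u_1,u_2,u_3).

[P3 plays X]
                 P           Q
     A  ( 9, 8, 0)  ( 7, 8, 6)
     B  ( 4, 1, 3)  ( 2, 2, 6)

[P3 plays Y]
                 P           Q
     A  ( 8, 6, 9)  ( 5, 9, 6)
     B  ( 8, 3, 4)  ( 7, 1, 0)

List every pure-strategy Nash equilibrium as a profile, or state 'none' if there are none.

(A,P,X): not NE [P3→Y gives 9>0]
(A,P,Y): not NE [P2→Q gives 9>6]
(A,Q,X): NE
(A,Q,Y): not NE [P1→B gives 7>5]
(B,P,X): not NE [P1→A gives 9>4; P2→Q gives 2>1; P3→Y gives 4>3]
(B,P,Y): NE
(B,Q,X): not NE [P1→A gives 7>2]
(B,Q,Y): not NE [P2→P gives 3>1; P3→X gives 6>0]

Nash profiles: (A,Q,X), (B,P,Y)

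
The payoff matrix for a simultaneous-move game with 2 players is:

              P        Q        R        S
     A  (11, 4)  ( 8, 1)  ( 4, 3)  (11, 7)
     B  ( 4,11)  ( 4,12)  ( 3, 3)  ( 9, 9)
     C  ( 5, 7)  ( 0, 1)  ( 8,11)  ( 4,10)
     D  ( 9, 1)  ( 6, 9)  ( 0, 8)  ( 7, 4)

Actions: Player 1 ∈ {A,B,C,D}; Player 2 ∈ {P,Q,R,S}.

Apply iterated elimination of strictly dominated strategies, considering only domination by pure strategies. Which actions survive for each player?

P1 drop B (A beats it: P:11>4 Q:8>4 R:4>3 S:11>9)
P1 drop D (A beats it: P:11>9 Q:8>6 R:4>0 S:11>7)
P2 drop P (S beats it: A:7>4 C:10>7)
P2 drop Q (R beats it: A:3>1 C:11>1)
P1→{A,C} P2→{R,S}

Survivors P1:{A,C} P2:{R,S}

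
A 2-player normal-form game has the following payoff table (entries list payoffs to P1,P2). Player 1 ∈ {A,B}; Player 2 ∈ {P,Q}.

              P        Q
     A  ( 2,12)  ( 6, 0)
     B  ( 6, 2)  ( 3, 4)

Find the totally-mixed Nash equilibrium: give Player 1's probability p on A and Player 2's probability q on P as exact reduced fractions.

P1 indiff ⇒ q·2+(1-q)·6 = q·6+(1-q)·3 ⇒ q(-4) = (1-q)(-3) ⇒ q = 3/7
P2 indiff ⇒ p·12+(1-p)·2 = p·0+(1-p)·4 ⇒ p(12) = (1-p)(2) ⇒ p = 1/7

P1 mixes 1/7 on A; P2 mixes 3/7 on P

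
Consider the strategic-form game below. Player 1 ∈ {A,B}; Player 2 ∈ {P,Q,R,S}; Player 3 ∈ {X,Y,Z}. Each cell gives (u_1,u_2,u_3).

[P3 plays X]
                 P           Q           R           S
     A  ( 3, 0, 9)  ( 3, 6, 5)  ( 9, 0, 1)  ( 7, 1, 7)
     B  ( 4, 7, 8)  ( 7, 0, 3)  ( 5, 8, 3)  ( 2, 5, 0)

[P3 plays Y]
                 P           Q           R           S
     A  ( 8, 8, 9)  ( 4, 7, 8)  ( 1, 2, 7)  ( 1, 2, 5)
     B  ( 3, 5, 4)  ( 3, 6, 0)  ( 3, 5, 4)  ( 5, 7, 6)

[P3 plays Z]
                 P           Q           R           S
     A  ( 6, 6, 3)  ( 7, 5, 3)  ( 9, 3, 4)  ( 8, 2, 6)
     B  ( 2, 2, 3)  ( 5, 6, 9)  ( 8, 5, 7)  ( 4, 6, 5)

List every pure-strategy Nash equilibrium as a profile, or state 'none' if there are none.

Nash profiles: (A,P,Y), (B,S,Y)

(A,P,X): not NE [P1→B gives 4>3; P2→Q gives 6>0]
(A,P,Y): NE
(A,P,Z): not NE [P3→Y gives 9>3]
(A,Q,X): not NE [P1→B gives 7>3; P3→Y gives 8>5]
(A,Q,Y): not NE [P2→P gives 8>7]
(A,Q,Z): not NE [P2→P gives 6>5; P3→Y gives 8>3]
(A,R,X): not NE [P2→Q gives 6>0; P3→Y gives 7>1]
(A,R,Y): not NE [P1→B gives 3>1; P2→P gives 8>2]
(A,R,Z): not NE [P2→P gives 6>3; P3→Y gives 7>4]
(A,S,X): not NE [P2→Q gives 6>1]
(A,S,Y): not NE [P1→B gives 5>1; P2→P gives 8>2; P3→X gives 7>5]
(A,S,Z): not NE [P2→P gives 6>2; P3→X gives 7>6]
(B,P,X): not NE [P2→R gives 8>7]
(B,P,Y): not NE [P1→A gives 8>3; P2→S gives 7>5; P3→X gives 8>4]
(B,P,Z): not NE [P1→A gives 6>2; P2→S gives 6>2; P3→X gives 8>3]
(B,Q,X): not NE [P2→R gives 8>0; P3→Z gives 9>3]
(B,Q,Y): not NE [P1→A gives 4>3; P2→S gives 7>6; P3→Z gives 9>0]
(B,Q,Z): not NE [P1→A gives 7>5]
(B,R,X): not NE [P1→A gives 9>5; P3→Z gives 7>3]
(B,R,Y): not NE [P2→S gives 7>5; P3→Z gives 7>4]
(B,R,Z): not NE [P1→A gives 9>8; P2→S gives 6>5]
(B,S,X): not NE [P1→A gives 7>2; P2→R gives 8>5; P3→Y gives 6>0]
(B,S,Y): NE
(B,S,Z): not NE [P1→A gives 8>4; P3→Y gives 6>5]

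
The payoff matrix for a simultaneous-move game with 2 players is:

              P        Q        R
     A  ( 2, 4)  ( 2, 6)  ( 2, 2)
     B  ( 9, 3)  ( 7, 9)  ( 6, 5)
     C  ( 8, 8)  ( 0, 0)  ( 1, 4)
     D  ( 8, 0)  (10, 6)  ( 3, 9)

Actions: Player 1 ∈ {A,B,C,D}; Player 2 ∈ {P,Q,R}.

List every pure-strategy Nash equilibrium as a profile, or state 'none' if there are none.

No pure NE.

(A,P): not NE [P1→B gives 9>2; P2→Q gives 6>4]
(A,Q): not NE [P1→D gives 10>2]
(A,R): not NE [P1→B gives 6>2; P2→Q gives 6>2]
(B,P): not NE [P2→Q gives 9>3]
(B,Q): not NE [P1→D gives 10>7]
(B,R): not NE [P2→Q gives 9>5]
(C,P): not NE [P1→B gives 9>8]
(C,Q): not NE [P1→D gives 10>0; P2→P gives 8>0]
(C,R): not NE [P1→B gives 6>1; P2→P gives 8>4]
(D,P): not NE [P1→B gives 9>8; P2→R gives 9>0]
(D,Q): not NE [P2→R gives 9>6]
(D,R): not NE [P1→B gives 6>3]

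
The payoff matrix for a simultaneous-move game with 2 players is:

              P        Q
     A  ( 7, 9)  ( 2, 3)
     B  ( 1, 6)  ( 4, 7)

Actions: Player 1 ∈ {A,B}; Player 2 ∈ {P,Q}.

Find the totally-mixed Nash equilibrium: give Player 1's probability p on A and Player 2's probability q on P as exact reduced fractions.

P1 indiff ⇒ q·7+(1-q)·2 = q·1+(1-q)·4 ⇒ q(6) = (1-q)(2) ⇒ q = 1/4
P2 indiff ⇒ p·9+(1-p)·6 = p·3+(1-p)·7 ⇒ p(6) = (1-p)(1) ⇒ p = 1/7

P1 mixes 1/7 on A; P2 mixes 1/4 on P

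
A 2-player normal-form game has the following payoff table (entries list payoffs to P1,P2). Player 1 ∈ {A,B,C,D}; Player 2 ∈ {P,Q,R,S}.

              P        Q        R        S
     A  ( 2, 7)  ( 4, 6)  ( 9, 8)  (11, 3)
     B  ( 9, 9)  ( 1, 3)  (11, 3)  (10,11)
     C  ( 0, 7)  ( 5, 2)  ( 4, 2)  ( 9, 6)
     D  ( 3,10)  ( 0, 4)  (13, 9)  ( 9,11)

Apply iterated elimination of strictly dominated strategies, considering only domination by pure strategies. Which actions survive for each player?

Remaining: P1:{A,B,D} P2:{P,R,S}

P2 drop Q (P beats it: A:7>6 B:9>3 C:7>2 D:10>4)
P1 drop C (A beats it: P:2>0 R:9>4 S:11>9)
P1→{A,B,D} P2→{P,R,S}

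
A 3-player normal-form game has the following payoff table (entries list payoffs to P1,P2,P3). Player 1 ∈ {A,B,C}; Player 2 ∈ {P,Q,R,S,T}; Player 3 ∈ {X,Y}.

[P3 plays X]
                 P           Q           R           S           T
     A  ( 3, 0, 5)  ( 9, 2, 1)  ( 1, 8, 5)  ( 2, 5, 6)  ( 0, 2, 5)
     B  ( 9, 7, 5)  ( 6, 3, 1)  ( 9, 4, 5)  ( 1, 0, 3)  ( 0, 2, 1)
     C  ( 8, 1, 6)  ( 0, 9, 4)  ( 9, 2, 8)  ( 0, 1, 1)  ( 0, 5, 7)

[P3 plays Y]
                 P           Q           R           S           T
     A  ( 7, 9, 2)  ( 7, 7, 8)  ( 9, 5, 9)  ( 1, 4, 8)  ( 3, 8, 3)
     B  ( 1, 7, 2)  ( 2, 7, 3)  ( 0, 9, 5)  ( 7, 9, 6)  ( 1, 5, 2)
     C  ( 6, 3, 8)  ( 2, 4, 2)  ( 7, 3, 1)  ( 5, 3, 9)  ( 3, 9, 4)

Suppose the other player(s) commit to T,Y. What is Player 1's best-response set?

u_1(A vs T,Y) = 3
u_1(B vs T,Y) = 1
u_1(C vs T,Y) = 3
max payoff 3 at {A,C}

argmax u_1 = {A,C}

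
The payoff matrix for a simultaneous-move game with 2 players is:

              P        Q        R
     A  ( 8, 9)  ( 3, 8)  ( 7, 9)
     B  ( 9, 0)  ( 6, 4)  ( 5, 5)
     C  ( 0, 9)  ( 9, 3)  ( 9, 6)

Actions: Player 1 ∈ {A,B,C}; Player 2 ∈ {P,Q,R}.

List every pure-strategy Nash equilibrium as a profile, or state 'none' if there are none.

(A,P): not NE [P1→B gives 9>8]
(A,Q): not NE [P1→C gives 9>3; P2→R gives 9>8]
(A,R): not NE [P1→C gives 9>7]
(B,P): not NE [P2→R gives 5>0]
(B,Q): not NE [P1→C gives 9>6; P2→R gives 5>4]
(B,R): not NE [P1→C gives 9>5]
(C,P): not NE [P1→B gives 9>0]
(C,Q): not NE [P2→P gives 9>3]
(C,R): not NE [P2→P gives 9>6]

No pure NE.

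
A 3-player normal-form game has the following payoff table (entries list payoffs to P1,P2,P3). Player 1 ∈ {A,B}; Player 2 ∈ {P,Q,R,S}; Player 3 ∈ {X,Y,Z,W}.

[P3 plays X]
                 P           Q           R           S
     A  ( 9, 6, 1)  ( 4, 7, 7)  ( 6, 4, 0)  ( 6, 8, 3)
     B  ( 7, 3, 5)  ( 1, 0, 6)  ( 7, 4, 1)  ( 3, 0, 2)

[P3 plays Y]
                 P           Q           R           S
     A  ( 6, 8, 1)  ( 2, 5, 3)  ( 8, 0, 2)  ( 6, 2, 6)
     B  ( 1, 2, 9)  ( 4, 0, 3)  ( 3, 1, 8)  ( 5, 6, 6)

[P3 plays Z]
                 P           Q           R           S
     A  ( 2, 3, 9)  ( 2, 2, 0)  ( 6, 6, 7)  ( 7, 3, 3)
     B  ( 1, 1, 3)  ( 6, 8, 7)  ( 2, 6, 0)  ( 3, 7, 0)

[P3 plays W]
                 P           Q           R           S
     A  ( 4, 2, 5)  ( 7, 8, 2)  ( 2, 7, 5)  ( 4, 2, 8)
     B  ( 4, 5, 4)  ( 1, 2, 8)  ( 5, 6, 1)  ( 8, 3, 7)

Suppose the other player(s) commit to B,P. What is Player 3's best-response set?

u_3(X vs B,P) = 5
u_3(Y vs B,P) = 9
u_3(Z vs B,P) = 3
u_3(W vs B,P) = 4
max payoff 9 at {Y}

P3 best: {Y}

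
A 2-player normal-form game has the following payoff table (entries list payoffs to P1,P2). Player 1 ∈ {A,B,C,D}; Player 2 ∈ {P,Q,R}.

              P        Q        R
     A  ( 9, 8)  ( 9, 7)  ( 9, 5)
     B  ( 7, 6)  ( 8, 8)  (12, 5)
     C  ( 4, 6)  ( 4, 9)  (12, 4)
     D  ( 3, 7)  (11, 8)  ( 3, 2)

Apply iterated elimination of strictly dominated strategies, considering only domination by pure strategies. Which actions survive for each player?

IESDS → P1:{A,D} P2:{P,Q}

P2 drop R (P beats it: A:8>5 B:6>5 C:6>4 D:7>2)
P1 drop B (A beats it: P:9>7 Q:9>8)
P1 drop C (A beats it: P:9>4 Q:9>4)
P1→{A,D} P2→{P,Q}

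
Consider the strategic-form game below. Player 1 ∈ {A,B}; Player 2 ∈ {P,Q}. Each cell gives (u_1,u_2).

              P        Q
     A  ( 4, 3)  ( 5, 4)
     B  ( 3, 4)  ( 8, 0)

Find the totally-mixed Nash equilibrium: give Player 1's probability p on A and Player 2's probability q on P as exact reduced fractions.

(p,q) = (4/5, 3/4)

P1 indiff ⇒ q·4+(1-q)·5 = q·3+(1-q)·8 ⇒ q(1) = (1-q)(3) ⇒ q = 3/4
P2 indiff ⇒ p·3+(1-p)·4 = p·4+(1-p)·0 ⇒ p(-1) = (1-p)(-4) ⇒ p = 4/5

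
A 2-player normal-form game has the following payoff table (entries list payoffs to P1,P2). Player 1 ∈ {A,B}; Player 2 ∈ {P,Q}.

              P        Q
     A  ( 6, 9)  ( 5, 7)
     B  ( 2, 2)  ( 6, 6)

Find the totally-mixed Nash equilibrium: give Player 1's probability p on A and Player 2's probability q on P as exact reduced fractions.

P1 indiff ⇒ q·6+(1-q)·5 = q·2+(1-q)·6 ⇒ q(4) = (1-q)(1) ⇒ q = 1/5
P2 indiff ⇒ p·9+(1-p)·2 = p·7+(1-p)·6 ⇒ p(2) = (1-p)(4) ⇒ p = 2/3

p=2/3, q=1/5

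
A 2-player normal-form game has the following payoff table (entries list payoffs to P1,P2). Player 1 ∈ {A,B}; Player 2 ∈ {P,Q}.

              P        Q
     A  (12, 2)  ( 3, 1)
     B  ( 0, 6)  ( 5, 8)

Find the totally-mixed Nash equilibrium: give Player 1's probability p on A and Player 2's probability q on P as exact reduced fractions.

P1 indiff ⇒ q·12+(1-q)·3 = q·0+(1-q)·5 ⇒ q(12) = (1-q)(2) ⇒ q = 1/7
P2 indiff ⇒ p·2+(1-p)·6 = p·1+(1-p)·8 ⇒ p(1) = (1-p)(2) ⇒ p = 2/3

(p,q) = (2/3, 1/7)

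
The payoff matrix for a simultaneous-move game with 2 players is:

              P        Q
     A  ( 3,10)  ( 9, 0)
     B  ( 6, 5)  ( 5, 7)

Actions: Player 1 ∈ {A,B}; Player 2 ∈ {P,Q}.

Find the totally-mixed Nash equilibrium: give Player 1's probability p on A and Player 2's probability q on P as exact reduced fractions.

p=1/6, q=4/7

P1 indiff ⇒ q·3+(1-q)·9 = q·6+(1-q)·5 ⇒ q(-3) = (1-q)(-4) ⇒ q = 4/7
P2 indiff ⇒ p·10+(1-p)·5 = p·0+(1-p)·7 ⇒ p(10) = (1-p)(2) ⇒ p = 1/6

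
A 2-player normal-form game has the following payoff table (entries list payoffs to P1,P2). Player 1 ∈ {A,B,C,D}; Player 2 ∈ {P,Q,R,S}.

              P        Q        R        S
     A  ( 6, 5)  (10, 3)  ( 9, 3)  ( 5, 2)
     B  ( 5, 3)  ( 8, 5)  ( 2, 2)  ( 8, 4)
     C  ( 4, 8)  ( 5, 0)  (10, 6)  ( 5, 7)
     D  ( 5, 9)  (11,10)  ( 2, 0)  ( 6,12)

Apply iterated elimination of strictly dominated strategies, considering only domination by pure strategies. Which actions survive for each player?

IESDS → P1:{A,B,D} P2:{P,Q,S}

P2 drop R (P beats it: A:5>3 B:3>2 C:8>6 D:9>0)
P1 drop C (B beats it: P:5>4 Q:8>5 S:8>5)
P1→{A,B,D} P2→{P,Q,S}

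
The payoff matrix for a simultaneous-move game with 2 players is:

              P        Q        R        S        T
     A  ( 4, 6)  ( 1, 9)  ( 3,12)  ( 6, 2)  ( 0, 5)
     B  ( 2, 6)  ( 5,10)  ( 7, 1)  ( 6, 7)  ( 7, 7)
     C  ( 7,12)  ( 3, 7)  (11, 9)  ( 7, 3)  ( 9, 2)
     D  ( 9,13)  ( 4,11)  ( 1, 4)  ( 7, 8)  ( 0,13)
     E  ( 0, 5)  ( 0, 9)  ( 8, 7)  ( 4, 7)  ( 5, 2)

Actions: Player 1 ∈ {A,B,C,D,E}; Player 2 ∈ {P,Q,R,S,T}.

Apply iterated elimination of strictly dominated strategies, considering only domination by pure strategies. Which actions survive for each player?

IESDS → P1:{B,C,D} P2:{P,Q,T}

P1 drop A (C beats it: P:7>4 Q:3>1 R:11>3 S:7>6 T:9>0)
P1 drop E (C beats it: P:7>0 Q:3>0 R:11>8 S:7>4 T:9>5)
P2 drop R (P beats it: B:6>1 C:12>9 D:13>4)
P2 drop S (Q beats it: B:10>7 C:7>3 D:11>8)
P1→{B,C,D} P2→{P,Q,T}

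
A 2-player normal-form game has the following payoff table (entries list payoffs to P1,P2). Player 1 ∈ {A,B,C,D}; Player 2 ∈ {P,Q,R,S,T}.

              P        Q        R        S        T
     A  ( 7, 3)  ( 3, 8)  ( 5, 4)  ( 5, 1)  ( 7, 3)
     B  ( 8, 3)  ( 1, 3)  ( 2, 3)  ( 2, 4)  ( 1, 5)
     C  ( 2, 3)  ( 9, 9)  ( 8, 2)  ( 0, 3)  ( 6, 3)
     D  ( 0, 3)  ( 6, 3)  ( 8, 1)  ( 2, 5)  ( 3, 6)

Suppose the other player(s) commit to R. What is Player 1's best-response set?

u_1(A vs R) = 5
u_1(B vs R) = 2
u_1(C vs R) = 8
u_1(D vs R) = 8
max payoff 8 at {C,D}

BR_1 = {C,D}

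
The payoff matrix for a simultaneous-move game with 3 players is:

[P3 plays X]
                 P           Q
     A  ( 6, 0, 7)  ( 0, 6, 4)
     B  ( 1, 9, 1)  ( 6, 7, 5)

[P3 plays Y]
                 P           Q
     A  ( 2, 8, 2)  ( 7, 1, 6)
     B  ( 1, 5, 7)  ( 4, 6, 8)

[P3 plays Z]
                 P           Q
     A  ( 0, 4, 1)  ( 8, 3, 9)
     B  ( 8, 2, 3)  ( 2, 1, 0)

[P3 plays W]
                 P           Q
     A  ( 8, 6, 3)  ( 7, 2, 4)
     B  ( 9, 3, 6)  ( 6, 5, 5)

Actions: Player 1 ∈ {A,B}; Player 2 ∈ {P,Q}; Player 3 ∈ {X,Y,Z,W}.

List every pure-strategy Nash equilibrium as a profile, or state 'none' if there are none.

(A,P,X): not NE [P2→Q gives 6>0]
(A,P,Y): not NE [P3→X gives 7>2]
(A,P,Z): not NE [P1→B gives 8>0; P3→X gives 7>1]
(A,P,W): not NE [P1→B gives 9>8; P3→X gives 7>3]
(A,Q,X): not NE [P1→B gives 6>0; P3→Z gives 9>4]
(A,Q,Y): not NE [P2→P gives 8>1; P3→Z gives 9>6]
(A,Q,Z): not NE [P2→P gives 4>3]
(A,Q,W): not NE [P2→P gives 6>2; P3→Z gives 9>4]
(B,P,X): not NE [P1→A gives 6>1; P3→Y gives 7>1]
(B,P,Y): not NE [P1→A gives 2>1; P2→Q gives 6>5]
(B,P,Z): not NE [P3→Y gives 7>3]
(B,P,W): not NE [P2→Q gives 5>3; P3→Y gives 7>6]
(B,Q,X): not NE [P2→P gives 9>7; P3→Y gives 8>5]
(B,Q,Y): not NE [P1→A gives 7>4]
(B,Q,Z): not NE [P1→A gives 8>2; P2→P gives 2>1; P3→Y gives 8>0]
(B,Q,W): not NE [P1→A gives 7>6; P3→Y gives 8>5]

Equilibria: none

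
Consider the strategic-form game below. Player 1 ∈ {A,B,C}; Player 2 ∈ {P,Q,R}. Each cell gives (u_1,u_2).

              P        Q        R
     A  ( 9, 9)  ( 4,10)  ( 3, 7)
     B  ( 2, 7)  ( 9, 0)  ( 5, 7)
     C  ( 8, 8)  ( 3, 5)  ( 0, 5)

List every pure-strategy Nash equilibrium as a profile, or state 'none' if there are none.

Nash profiles: (B,R)

(A,P): not NE [P2→Q gives 10>9]
(A,Q): not NE [P1→B gives 9>4]
(A,R): not NE [P1→B gives 5>3; P2→Q gives 10>7]
(B,P): not NE [P1→A gives 9>2]
(B,Q): not NE [P2→R gives 7>0]
(B,R): NE
(C,P): not NE [P1→A gives 9>8]
(C,Q): not NE [P1→B gives 9>3; P2→P gives 8>5]
(C,R): not NE [P1→B gives 5>0; P2→P gives 8>5]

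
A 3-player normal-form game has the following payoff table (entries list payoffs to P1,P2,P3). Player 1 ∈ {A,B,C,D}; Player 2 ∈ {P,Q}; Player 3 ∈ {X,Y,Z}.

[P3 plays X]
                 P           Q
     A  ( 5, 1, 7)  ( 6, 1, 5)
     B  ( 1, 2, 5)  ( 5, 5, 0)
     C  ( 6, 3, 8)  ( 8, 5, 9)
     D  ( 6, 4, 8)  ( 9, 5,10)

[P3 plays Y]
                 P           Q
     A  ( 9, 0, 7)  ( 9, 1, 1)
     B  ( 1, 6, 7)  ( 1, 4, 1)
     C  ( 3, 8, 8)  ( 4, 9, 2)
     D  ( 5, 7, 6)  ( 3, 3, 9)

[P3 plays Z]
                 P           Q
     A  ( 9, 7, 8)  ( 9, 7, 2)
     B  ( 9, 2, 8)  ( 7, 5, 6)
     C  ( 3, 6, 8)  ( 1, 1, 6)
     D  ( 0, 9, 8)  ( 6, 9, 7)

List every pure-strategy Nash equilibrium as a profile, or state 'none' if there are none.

Nash profiles: (A,P,Z), (D,Q,X)

(A,P,X): not NE [P1→D gives 6>5; P3→Z gives 8>7]
(A,P,Y): not NE [P2→Q gives 1>0; P3→Z gives 8>7]
(A,P,Z): NE
(A,Q,X): not NE [P1→D gives 9>6]
(A,Q,Y): not NE [P3→X gives 5>1]
(A,Q,Z): not NE [P3→X gives 5>2]
(B,P,X): not NE [P1→D gives 6>1; P2→Q gives 5>2; P3→Z gives 8>5]
(B,P,Y): not NE [P1→A gives 9>1; P3→Z gives 8>7]
(B,P,Z): not NE [P2→Q gives 5>2]
(B,Q,X): not NE [P1→D gives 9>5; P3→Z gives 6>0]
(B,Q,Y): not NE [P1→A gives 9>1; P2→P gives 6>4; P3→Z gives 6>1]
(B,Q,Z): not NE [P1→A gives 9>7]
(C,P,X): not NE [P2→Q gives 5>3]
(C,P,Y): not NE [P1→A gives 9>3; P2→Q gives 9>8]
(C,P,Z): not NE [P1→B gives 9>3]
(C,Q,X): not NE [P1→D gives 9>8]
(C,Q,Y): not NE [P1→A gives 9>4; P3→X gives 9>2]
(C,Q,Z): not NE [P1→A gives 9>1; P2→P gives 6>1; P3→X gives 9>6]
(D,P,X): not NE [P2→Q gives 5>4]
(D,P,Y): not NE [P1→A gives 9>5; P3→Z gives 8>6]
(D,P,Z): not NE [P1→B gives 9>0]
(D,Q,X): NE
(D,Q,Y): not NE [P1→A gives 9>3; P2→P gives 7>3; P3→X gives 10>9]
(D,Q,Z): not NE [P1→A gives 9>6; P3→X gives 10>7]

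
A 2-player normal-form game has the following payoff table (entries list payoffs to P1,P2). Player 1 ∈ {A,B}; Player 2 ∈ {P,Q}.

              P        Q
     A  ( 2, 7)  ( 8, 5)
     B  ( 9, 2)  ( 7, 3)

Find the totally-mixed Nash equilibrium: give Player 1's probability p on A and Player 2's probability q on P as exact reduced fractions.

P1 indiff ⇒ q·2+(1-q)·8 = q·9+(1-q)·7 ⇒ q(-7) = (1-q)(-1) ⇒ q = 1/8
P2 indiff ⇒ p·7+(1-p)·2 = p·5+(1-p)·3 ⇒ p(2) = (1-p)(1) ⇒ p = 1/3

P1 mixes 1/3 on A; P2 mixes 1/8 on P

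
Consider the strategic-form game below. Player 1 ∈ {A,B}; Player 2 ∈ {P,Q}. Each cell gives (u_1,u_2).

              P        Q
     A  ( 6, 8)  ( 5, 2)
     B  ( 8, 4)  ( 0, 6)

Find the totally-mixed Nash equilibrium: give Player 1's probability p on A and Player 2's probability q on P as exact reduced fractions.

P1 mixes 1/4 on A; P2 mixes 5/7 on P

P1 indiff ⇒ q·6+(1-q)·5 = q·8+(1-q)·0 ⇒ q(-2) = (1-q)(-5) ⇒ q = 5/7
P2 indiff ⇒ p·8+(1-p)·4 = p·2+(1-p)·6 ⇒ p(6) = (1-p)(2) ⇒ p = 1/4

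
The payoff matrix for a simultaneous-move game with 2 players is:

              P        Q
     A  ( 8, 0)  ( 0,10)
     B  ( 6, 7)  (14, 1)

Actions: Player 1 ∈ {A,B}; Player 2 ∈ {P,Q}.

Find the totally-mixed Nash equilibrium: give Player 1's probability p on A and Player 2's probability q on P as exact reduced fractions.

P1 indiff ⇒ q·8+(1-q)·0 = q·6+(1-q)·14 ⇒ q(2) = (1-q)(14) ⇒ q = 7/8
P2 indiff ⇒ p·0+(1-p)·7 = p·10+(1-p)·1 ⇒ p(-10) = (1-p)(-6) ⇒ p = 3/8

p=3/8, q=7/8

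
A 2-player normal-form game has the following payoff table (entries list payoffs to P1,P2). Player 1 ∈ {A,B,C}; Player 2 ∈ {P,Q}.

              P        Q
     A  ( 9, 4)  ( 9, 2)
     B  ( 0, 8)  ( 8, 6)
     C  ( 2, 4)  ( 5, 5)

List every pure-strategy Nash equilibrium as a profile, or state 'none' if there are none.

PSNE = {(A,P)}

(A,P): NE
(A,Q): not NE [P2→P gives 4>2]
(B,P): not NE [P1→A gives 9>0]
(B,Q): not NE [P1→A gives 9>8; P2→P gives 8>6]
(C,P): not NE [P1→A gives 9>2; P2→Q gives 5>4]
(C,Q): not NE [P1→A gives 9>5]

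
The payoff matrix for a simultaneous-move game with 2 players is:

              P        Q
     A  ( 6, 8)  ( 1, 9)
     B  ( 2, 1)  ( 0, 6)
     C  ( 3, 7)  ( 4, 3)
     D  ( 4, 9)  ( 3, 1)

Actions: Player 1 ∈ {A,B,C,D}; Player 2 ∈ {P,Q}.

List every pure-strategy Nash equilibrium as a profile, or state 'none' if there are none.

Equilibria: none

(A,P): not NE [P2→Q gives 9>8]
(A,Q): not NE [P1→C gives 4>1]
(B,P): not NE [P1→A gives 6>2; P2→Q gives 6>1]
(B,Q): not NE [P1→C gives 4>0]
(C,P): not NE [P1→A gives 6>3]
(C,Q): not NE [P2→P gives 7>3]
(D,P): not NE [P1→A gives 6>4]
(D,Q): not NE [P1→C gives 4>3; P2→P gives 9>1]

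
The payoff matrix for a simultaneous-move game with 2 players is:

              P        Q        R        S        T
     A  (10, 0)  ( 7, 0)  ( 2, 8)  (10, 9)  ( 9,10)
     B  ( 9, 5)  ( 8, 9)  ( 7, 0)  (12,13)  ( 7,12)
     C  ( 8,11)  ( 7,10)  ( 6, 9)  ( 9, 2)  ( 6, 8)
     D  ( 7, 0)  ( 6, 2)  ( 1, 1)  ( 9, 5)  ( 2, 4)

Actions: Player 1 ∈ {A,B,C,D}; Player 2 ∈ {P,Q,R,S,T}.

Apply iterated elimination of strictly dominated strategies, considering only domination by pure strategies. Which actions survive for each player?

P1 drop C (B beats it: P:9>8 Q:8>7 R:7>6 S:12>9 T:7>6)
P1 drop D (A beats it: P:10>7 Q:7>6 R:2>1 S:10>9 T:9>2)
P2 drop P (S beats it: A:9>0 B:13>5)
P2 drop Q (S beats it: A:9>0 B:13>9)
P2 drop R (S beats it: A:9>8 B:13>0)
P1→{A,B} P2→{S,T}

Remaining: P1:{A,B} P2:{S,T}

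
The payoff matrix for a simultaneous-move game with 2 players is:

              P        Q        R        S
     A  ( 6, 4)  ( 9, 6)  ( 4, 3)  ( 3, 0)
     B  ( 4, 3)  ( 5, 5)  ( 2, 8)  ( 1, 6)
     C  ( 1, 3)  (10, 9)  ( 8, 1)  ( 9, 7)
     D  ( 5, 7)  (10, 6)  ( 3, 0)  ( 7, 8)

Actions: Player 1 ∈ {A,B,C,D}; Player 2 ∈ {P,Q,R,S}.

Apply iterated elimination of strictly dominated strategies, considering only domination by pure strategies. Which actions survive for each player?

Survivors P1:{A,C,D} P2:{P,Q,S}

P1 drop B (A beats it: P:6>4 Q:9>5 R:4>2 S:3>1)
P2 drop R (P beats it: A:4>3 C:3>1 D:7>0)
P1→{A,C,D} P2→{P,Q,S}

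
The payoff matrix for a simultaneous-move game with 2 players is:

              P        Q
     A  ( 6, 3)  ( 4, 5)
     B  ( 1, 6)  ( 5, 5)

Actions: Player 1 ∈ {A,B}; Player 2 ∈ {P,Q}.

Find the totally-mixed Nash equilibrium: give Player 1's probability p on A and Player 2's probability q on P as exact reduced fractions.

P1 indiff ⇒ q·6+(1-q)·4 = q·1+(1-q)·5 ⇒ q(5) = (1-q)(1) ⇒ q = 1/6
P2 indiff ⇒ p·3+(1-p)·6 = p·5+(1-p)·5 ⇒ p(-2) = (1-p)(-1) ⇒ p = 1/3

p=1/3, q=1/6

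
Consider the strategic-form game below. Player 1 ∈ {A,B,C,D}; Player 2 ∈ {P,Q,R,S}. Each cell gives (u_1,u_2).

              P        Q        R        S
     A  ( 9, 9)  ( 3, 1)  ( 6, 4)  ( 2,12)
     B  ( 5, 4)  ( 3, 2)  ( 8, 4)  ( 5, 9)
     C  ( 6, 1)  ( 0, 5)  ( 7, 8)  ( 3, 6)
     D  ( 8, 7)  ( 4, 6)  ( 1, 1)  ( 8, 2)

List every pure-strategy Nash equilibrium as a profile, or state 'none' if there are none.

PSNE: ∅

(A,P): not NE [P2→S gives 12>9]
(A,Q): not NE [P1→D gives 4>3; P2→S gives 12>1]
(A,R): not NE [P1→B gives 8>6; P2→S gives 12>4]
(A,S): not NE [P1→D gives 8>2]
(B,P): not NE [P1→A gives 9>5; P2→S gives 9>4]
(B,Q): not NE [P1→D gives 4>3; P2→S gives 9>2]
(B,R): not NE [P2→S gives 9>4]
(B,S): not NE [P1→D gives 8>5]
(C,P): not NE [P1→A gives 9>6; P2→R gives 8>1]
(C,Q): not NE [P1→D gives 4>0; P2→R gives 8>5]
(C,R): not NE [P1→B gives 8>7]
(C,S): not NE [P1→D gives 8>3; P2→R gives 8>6]
(D,P): not NE [P1→A gives 9>8]
(D,Q): not NE [P2→P gives 7>6]
(D,R): not NE [P1→B gives 8>1; P2→P gives 7>1]
(D,S): not NE [P2→P gives 7>2]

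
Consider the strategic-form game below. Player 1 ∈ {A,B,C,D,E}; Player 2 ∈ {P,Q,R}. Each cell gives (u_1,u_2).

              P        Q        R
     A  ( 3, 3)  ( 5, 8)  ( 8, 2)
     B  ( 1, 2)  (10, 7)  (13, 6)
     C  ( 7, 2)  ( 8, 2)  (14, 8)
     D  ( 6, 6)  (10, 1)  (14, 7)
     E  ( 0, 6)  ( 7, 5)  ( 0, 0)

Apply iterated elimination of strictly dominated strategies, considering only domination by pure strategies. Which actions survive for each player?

P1 drop A (C beats it: P:7>3 Q:8>5 R:14>8)
P1 drop E (B beats it: P:1>0 Q:10>7 R:13>0)
P2 drop P (R beats it: B:6>2 C:8>2 D:7>6)
P1→{B,C,D} P2→{Q,R}

Survivors P1:{B,C,D} P2:{Q,R}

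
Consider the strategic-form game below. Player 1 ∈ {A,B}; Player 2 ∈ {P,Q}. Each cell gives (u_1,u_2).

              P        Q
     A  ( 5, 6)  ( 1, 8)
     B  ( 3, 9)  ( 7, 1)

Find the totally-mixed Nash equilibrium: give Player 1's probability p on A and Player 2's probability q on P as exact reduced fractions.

(p,q) = (4/5, 3/4)

P1 indiff ⇒ q·5+(1-q)·1 = q·3+(1-q)·7 ⇒ q(2) = (1-q)(6) ⇒ q = 3/4
P2 indiff ⇒ p·6+(1-p)·9 = p·8+(1-p)·1 ⇒ p(-2) = (1-p)(-8) ⇒ p = 4/5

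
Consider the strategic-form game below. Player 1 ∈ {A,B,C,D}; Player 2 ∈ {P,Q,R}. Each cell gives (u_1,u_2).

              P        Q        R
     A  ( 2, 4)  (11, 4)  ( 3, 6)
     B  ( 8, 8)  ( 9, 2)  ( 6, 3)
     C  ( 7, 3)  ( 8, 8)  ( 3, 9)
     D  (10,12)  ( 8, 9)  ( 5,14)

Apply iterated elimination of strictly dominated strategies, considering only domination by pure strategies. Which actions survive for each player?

P1 drop C (B beats it: P:8>7 Q:9>8 R:6>3)
P2 drop Q (R beats it: A:6>4 B:3>2 D:14>9)
P1 drop A (B beats it: P:8>2 R:6>3)
P1→{B,D} P2→{P,R}

IESDS → P1:{B,D} P2:{P,R}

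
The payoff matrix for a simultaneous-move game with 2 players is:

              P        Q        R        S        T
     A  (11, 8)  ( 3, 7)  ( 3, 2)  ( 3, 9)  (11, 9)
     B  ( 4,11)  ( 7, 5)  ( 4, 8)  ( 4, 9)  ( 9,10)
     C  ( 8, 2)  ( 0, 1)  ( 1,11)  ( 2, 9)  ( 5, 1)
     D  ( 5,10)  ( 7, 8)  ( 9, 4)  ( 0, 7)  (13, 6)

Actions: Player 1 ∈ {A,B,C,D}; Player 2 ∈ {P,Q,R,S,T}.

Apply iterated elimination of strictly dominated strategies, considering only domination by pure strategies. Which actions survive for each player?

P1 drop C (A beats it: P:11>8 Q:3>0 R:3>1 S:3>2 T:11>5)
P2 drop Q (P beats it: A:8>7 B:11>5 D:10>8)
P2 drop R (P beats it: A:8>2 B:11>8 D:10>4)
P1→{A,B,D} P2→{P,S,T}

Survivors P1:{A,B,D} P2:{P,S,T}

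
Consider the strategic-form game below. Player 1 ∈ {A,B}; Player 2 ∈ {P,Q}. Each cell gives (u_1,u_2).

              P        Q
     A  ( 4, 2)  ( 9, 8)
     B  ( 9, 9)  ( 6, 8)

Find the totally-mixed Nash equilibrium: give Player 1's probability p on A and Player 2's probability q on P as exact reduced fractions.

P1 indiff ⇒ q·4+(1-q)·9 = q·9+(1-q)·6 ⇒ q(-5) = (1-q)(-3) ⇒ q = 3/8
P2 indiff ⇒ p·2+(1-p)·9 = p·8+(1-p)·8 ⇒ p(-6) = (1-p)(-1) ⇒ p = 1/7

p=1/7, q=3/8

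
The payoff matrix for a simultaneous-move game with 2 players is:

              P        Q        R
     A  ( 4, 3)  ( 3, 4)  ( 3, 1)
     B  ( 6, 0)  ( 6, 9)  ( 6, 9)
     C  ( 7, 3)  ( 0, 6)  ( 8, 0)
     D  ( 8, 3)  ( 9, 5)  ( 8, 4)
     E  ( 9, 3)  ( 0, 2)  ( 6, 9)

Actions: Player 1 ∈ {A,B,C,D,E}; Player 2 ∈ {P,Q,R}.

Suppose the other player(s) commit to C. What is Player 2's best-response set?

u_2(P vs C) = 3
u_2(Q vs C) = 6
u_2(R vs C) = 0
max payoff 6 at {Q}

BR_2 = {Q}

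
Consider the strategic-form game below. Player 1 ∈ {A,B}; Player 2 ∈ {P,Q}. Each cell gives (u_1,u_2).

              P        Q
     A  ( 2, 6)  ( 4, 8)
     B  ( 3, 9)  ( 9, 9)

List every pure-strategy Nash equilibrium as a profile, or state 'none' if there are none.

(A,P): not NE [P1→B gives 3>2; P2→Q gives 8>6]
(A,Q): not NE [P1→B gives 9>4]
(B,P): NE
(B,Q): NE

PSNE = {(B,P), (B,Q)}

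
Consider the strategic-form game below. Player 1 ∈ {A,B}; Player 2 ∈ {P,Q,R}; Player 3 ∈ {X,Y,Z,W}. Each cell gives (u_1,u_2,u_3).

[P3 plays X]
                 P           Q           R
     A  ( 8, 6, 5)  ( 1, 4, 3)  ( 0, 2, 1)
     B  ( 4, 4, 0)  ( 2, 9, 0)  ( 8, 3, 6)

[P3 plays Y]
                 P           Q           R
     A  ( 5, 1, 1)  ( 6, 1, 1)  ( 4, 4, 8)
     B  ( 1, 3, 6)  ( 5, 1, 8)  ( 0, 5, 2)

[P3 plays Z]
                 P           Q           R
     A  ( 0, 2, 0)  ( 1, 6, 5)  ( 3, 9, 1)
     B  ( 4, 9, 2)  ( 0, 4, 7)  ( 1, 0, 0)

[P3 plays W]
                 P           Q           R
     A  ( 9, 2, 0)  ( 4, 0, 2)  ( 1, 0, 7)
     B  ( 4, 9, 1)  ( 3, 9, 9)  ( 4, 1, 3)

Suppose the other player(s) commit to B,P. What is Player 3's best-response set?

argmax u_3 = {Y}

u_3(X vs B,P) = 0
u_3(Y vs B,P) = 6
u_3(Z vs B,P) = 2
u_3(W vs B,P) = 1
max payoff 6 at {Y}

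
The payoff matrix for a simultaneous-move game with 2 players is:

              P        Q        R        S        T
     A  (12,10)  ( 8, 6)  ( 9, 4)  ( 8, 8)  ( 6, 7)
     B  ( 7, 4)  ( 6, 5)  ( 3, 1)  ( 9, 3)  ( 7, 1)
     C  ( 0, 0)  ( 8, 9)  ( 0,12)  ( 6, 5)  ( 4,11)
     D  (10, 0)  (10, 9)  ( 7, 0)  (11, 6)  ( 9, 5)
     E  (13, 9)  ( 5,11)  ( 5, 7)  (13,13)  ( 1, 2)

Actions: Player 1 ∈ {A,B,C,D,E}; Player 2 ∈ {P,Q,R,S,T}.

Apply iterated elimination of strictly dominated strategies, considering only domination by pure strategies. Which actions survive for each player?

P1 drop B (D beats it: P:10>7 Q:10>6 R:7>3 S:11>9 T:9>7)
P1 drop C (D beats it: P:10>0 Q:10>8 R:7>0 S:11>6 T:9>4)
P2 drop R (Q beats it: A:6>4 D:9>0 E:11>7)
P2 drop T (S beats it: A:8>7 D:6>5 E:13>2)
P1→{A,D,E} P2→{P,Q,S}

IESDS → P1:{A,D,E} P2:{P,Q,S}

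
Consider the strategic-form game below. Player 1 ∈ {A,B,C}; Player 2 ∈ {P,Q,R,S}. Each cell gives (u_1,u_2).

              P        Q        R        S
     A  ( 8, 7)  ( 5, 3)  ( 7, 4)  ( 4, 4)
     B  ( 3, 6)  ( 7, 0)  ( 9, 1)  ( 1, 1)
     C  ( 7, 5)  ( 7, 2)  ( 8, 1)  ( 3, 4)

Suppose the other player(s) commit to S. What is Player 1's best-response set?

BR_1 = {A}

u_1(A vs S) = 4
u_1(B vs S) = 1
u_1(C vs S) = 3
max payoff 4 at {A}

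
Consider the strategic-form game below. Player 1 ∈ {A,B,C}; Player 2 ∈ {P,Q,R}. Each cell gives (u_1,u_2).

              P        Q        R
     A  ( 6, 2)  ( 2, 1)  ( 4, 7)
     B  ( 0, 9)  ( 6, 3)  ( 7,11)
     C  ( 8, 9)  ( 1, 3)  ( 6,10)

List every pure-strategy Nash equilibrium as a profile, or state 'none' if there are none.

(A,P): not NE [P1→C gives 8>6; P2→R gives 7>2]
(A,Q): not NE [P1→B gives 6>2; P2→R gives 7>1]
(A,R): not NE [P1→B gives 7>4]
(B,P): not NE [P1→C gives 8>0; P2→R gives 11>9]
(B,Q): not NE [P2→R gives 11>3]
(B,R): NE
(C,P): not NE [P2→R gives 10>9]
(C,Q): not NE [P1→B gives 6>1; P2→R gives 10>3]
(C,R): not NE [P1→B gives 7>6]

Nash profiles: (B,R)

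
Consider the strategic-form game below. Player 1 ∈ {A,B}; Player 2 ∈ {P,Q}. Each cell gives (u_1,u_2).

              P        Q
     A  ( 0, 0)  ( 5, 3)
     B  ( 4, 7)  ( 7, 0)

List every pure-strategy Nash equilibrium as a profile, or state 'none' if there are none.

(A,P): not NE [P1→B gives 4>0; P2→Q gives 3>0]
(A,Q): not NE [P1→B gives 7>5]
(B,P): NE
(B,Q): not NE [P2→P gives 7>0]

Nash profiles: (B,P)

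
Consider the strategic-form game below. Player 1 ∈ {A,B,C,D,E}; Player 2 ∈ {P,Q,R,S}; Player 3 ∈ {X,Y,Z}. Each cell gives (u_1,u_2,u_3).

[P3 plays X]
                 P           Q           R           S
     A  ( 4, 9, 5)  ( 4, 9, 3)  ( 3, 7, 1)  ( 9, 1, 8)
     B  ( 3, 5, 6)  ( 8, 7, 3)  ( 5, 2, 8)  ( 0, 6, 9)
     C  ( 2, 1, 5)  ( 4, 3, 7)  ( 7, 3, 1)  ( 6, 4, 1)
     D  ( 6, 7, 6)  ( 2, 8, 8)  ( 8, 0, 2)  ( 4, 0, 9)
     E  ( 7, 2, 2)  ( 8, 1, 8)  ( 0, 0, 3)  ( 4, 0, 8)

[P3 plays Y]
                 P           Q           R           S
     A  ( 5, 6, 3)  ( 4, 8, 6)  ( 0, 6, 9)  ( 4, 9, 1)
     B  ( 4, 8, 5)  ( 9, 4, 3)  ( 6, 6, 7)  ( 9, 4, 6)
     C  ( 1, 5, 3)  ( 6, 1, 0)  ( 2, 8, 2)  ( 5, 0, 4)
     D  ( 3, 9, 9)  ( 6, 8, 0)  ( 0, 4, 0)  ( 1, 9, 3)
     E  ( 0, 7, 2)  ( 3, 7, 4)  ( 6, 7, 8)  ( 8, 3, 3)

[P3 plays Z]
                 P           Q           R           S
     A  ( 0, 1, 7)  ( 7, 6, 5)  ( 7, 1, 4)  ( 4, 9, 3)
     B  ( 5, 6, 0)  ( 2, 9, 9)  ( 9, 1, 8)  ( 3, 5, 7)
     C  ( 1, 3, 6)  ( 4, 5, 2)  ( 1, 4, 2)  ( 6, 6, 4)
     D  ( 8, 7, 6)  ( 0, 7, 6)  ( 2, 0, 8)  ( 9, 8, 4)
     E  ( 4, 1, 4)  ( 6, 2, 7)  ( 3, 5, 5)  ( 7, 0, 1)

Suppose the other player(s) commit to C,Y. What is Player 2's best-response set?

u_2(P vs C,Y) = 5
u_2(Q vs C,Y) = 1
u_2(R vs C,Y) = 8
u_2(S vs C,Y) = 0
max payoff 8 at {R}

BR_2 = {R}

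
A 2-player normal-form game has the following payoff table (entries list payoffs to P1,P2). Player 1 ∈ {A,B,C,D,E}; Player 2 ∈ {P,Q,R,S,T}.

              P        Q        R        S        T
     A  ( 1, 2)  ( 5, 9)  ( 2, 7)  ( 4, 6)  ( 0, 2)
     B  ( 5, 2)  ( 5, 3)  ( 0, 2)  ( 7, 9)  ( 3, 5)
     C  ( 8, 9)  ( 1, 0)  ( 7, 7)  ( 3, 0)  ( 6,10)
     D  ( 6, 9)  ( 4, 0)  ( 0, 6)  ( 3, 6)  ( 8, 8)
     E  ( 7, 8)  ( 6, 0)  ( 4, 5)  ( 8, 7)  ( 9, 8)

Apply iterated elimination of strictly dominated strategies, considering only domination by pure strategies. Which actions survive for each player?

IESDS → P1:{C,E} P2:{P,T}

P1 drop A (E beats it: P:7>1 Q:6>5 R:4>2 S:8>4 T:9>0)
P1 drop B (E beats it: P:7>5 Q:6>5 R:4>0 S:8>7 T:9>3)
P1 drop D (E beats it: P:7>6 Q:6>4 R:4>0 S:8>3 T:9>8)
P2 drop Q (P beats it: C:9>0 E:8>0)
P2 drop R (P beats it: C:9>7 E:8>5)
P2 drop S (P beats it: C:9>0 E:8>7)
P1→{C,E} P2→{P,T}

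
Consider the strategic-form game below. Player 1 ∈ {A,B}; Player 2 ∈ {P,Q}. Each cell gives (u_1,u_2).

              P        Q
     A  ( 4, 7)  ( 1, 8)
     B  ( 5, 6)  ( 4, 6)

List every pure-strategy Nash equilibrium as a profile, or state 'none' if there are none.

(A,P): not NE [P1→B gives 5>4; P2→Q gives 8>7]
(A,Q): not NE [P1→B gives 4>1]
(B,P): NE
(B,Q): NE

PSNE = {(B,P), (B,Q)}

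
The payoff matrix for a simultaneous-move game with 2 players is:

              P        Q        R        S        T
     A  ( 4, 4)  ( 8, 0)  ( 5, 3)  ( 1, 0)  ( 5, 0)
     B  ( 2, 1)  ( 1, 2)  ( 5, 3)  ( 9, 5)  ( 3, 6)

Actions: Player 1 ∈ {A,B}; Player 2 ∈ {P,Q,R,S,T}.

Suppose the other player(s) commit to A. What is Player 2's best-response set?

argmax u_2 = {P}

u_2(P vs A) = 4
u_2(Q vs A) = 0
u_2(R vs A) = 3
u_2(S vs A) = 0
u_2(T vs A) = 0
max payoff 4 at {P}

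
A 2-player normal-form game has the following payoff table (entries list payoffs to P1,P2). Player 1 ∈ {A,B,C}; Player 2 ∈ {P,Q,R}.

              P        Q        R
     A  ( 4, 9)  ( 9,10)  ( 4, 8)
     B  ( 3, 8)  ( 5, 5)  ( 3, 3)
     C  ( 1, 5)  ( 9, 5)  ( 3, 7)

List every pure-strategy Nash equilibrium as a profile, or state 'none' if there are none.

Nash profiles: (A,Q)

(A,P): not NE [P2→Q gives 10>9]
(A,Q): NE
(A,R): not NE [P2→Q gives 10>8]
(B,P): not NE [P1→A gives 4>3]
(B,Q): not NE [P1→C gives 9>5; P2→P gives 8>5]
(B,R): not NE [P1→A gives 4>3; P2→P gives 8>3]
(C,P): not NE [P1→A gives 4>1; P2→R gives 7>5]
(C,Q): not NE [P2→R gives 7>5]
(C,R): not NE [P1→A gives 4>3]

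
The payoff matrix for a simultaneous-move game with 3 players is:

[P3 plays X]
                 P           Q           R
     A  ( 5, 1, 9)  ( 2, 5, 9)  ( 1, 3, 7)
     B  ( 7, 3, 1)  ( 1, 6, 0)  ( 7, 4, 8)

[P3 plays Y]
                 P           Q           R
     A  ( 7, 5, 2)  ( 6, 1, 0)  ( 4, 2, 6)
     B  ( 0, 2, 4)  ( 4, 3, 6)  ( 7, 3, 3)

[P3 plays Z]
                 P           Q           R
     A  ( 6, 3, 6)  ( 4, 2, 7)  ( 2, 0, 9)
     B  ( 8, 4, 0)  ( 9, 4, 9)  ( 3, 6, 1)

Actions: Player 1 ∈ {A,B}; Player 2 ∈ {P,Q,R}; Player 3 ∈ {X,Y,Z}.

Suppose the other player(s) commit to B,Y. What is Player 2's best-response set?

u_2(P vs B,Y) = 2
u_2(Q vs B,Y) = 3
u_2(R vs B,Y) = 3
max payoff 3 at {Q,R}

BR_2 = {Q,R}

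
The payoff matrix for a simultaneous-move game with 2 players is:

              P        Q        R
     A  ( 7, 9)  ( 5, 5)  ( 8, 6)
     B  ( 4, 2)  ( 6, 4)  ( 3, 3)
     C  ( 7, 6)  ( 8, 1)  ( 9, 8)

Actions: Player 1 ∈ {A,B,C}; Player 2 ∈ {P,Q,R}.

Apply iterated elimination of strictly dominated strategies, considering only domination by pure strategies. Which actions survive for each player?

P1 drop B (C beats it: P:7>4 Q:8>6 R:9>3)
P2 drop Q (P beats it: A:9>5 C:6>1)
P1→{A,C} P2→{P,R}

IESDS → P1:{A,C} P2:{P,R}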